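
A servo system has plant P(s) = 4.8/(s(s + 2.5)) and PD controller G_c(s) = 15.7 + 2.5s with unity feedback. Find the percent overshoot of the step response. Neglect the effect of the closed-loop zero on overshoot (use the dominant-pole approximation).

Forward path: (15.7 + 2.5s)·4.8/(s(s+2.5)). The closed-loop characteristic equation is s² + (2.5 + 4.8·2.5)s + 4.8·15.7 = 0.
That is s² + 14.5s + 75.36 = 0, so ω_n = 8.681 rad/s and ζ = 14.5/(2·8.681) = 0.8352.
%OS = 100·exp(−πζ/√(1−ζ²)) = 0.848%.

0.848%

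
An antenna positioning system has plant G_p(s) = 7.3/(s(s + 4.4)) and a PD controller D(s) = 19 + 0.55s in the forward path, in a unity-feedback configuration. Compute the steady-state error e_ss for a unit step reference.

The open loop D(s)G_p(s) has a pole at the origin (type 1), so the static position error constant is infinite and e_ss = 1/(1+∞) = 0.

0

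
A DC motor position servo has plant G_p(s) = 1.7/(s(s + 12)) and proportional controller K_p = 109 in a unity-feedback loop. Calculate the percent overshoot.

From 1 + K_pG_p(s) = 0: s² + 12s + 185.3 = 0 ⇒ ω_n = 13.61, ζ = 0.4408.
%OS = 100·exp(−πζ/√(1−ζ²)) = 100·exp(−π·0.4408/√0.8057) = 21.4%.

21.4%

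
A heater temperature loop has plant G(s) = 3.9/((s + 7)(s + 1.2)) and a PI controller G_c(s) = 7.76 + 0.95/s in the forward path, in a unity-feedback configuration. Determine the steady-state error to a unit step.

0

The open loop G_c(s)G(s) has a pole at the origin (type 1), so the static position error constant is infinite and e_ss = 1/(1+∞) = 0.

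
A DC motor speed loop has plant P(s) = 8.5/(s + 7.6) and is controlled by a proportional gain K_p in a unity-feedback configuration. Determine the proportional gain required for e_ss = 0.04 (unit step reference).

K_p = 21.5

The loop is type 0, so e_ss(step) = 1/(1 + K_pos) with K_pos = K_p·P(0).
P(0) = 1.118. Require 1/(1 + K_p·1.118) = 0.04, so 1 + 1.118·K_p = 25.
K_p = (25 − 1)/1.118 = 21.5.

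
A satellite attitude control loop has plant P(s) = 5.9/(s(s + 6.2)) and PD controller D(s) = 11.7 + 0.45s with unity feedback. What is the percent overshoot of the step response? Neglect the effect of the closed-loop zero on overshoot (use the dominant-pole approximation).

Forward path: (11.7 + 0.45s)·5.9/(s(s+6.2)). The closed-loop characteristic equation is s² + (6.2 + 5.9·0.45)s + 5.9·11.7 = 0.
That is s² + 8.855s + 69.03 = 0, so ω_n = 8.308 rad/s and ζ = 8.855/(2·8.308) = 0.5329.
%OS = 100·exp(−πζ/√(1−ζ²)) = 13.8%.

13.8%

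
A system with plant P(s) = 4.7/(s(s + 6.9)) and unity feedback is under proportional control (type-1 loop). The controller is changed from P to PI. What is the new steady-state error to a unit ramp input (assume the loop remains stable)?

0

The integrator raises the loop to type 2, so K_v → ∞ and e_ss to a ramp is zero.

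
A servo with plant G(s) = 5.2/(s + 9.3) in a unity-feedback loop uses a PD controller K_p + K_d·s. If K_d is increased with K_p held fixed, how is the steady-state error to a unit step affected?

unchanged

K_d affects only the transient (the s-coefficient); the DC loop gain, and hence e_ss, depends only on K_p.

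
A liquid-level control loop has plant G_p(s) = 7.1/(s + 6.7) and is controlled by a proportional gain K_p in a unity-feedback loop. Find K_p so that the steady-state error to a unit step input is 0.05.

Steady-state error for a unit step on this type-0 loop is 1/(1 + K_p·G_p(0)).
G_p(0) = 1.06. Require 1/(1 + K_p·1.06) = 0.05, so 1 + 1.06·K_p = 20.
K_p = (20 − 1)/1.06 = 17.9.

K_p = 17.9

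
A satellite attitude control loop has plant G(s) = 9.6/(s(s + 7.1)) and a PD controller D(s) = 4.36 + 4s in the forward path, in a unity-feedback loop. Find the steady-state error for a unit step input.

0

The open loop D(s)G(s) has a pole at the origin (type 1), so the static position error constant is infinite and e_ss = 1/(1+∞) = 0.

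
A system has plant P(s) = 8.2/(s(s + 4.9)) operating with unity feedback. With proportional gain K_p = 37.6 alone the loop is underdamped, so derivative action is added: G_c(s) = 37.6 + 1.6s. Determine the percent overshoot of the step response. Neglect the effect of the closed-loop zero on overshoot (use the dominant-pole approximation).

Forward path: (37.6 + 1.6s)·8.2/(s(s+4.9)). The closed-loop characteristic equation is s² + (4.9 + 8.2·1.6)s + 8.2·37.6 = 0.
That is s² + 18.02s + 308.3 = 0, so ω_n = 17.56 rad/s and ζ = 18.02/(2·17.56) = 0.5131.
%OS = 100·exp(−πζ/√(1−ζ²)) = 15.3%.

15.3%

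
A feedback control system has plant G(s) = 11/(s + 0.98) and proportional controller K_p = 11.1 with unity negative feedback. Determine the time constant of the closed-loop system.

τ = 0.00812 s

Closed-loop transfer function: T(s) = K_p·G(s)/(1 + K_p·G(s)) = 122.1/(s + 0.98 + 122.1) = 122.1/(s + 123.1).
Time constant τ = 1/123.1 = 0.00812 s.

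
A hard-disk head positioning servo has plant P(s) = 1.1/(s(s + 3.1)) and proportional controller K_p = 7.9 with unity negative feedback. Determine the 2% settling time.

Closed-loop characteristic equation: s² + 3.1s + 8.69 = 0, so ω_n = 2.948 rad/s and ζ = 3.1/(2·2.948) = 0.5258.
2% settling time T_s ≈ 4/(ζω_n) = 4/1.55 = 2.58 s.

T_s ≈ 2.58 s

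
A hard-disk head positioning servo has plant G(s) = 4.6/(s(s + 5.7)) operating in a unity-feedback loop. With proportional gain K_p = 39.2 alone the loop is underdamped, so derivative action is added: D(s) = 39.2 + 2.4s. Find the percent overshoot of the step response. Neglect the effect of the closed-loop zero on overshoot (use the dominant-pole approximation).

Forward path: (39.2 + 2.4s)·4.6/(s(s+5.7)). The closed-loop characteristic equation is s² + (5.7 + 4.6·2.4)s + 4.6·39.2 = 0.
That is s² + 16.74s + 180.3 = 0, so ω_n = 13.43 rad/s and ζ = 16.74/(2·13.43) = 0.6233.
%OS = 100·exp(−πζ/√(1−ζ²)) = 8.17%.

8.17%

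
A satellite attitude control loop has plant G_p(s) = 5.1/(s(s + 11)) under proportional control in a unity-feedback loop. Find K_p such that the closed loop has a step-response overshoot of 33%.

From %OS = 100·exp(−πζ/√(1−ζ²)) = 33%, ζ = −ln(0.33)/√(π²+ln²(0.33)) = 0.3328.
Characteristic equation s² + 11s + 5.1K_p = 0 gives ζ = 11/(2√(5.1K_p)).
Setting ζ = 0.3328: √(5.1K_p) = 11/(2·0.3328) = 16.53, so K_p = 273.1/5.1 = 53.6.

K_p = 53.6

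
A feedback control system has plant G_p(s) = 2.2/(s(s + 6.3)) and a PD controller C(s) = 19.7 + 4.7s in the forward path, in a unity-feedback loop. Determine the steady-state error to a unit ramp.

0.145

The loop has one pole at the origin (type 1). Velocity error constant K_v = lim_{s→0} s·C(s)G_p(s) = 19.7·2.2/6.3 = 6.879.
Steady-state error to a unit ramp: e_ss = 1/K_v = 0.145.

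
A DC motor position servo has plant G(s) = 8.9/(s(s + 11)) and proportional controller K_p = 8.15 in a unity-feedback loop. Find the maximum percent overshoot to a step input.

The closed-loop denominator s² + 11s + 72.54 gives ω_n = √72.54 = 8.517 and ζ = 11/(2ω_n) = 0.6458.
%OS = 100·exp(−πζ/√(1−ζ²)) = 100·exp(−π·0.6458/√0.583) = 7.01%.

7.01%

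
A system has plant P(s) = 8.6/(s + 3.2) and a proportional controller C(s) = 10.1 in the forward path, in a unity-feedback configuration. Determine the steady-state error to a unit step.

The loop is type 0. Static position error constant K_pos = C(0)·P(0) = 10.1·2.687 = 27.14.
Steady-state error to a unit step: e_ss = 1/(1+K_pos) = 1/28.14 = 0.0355.

0.0355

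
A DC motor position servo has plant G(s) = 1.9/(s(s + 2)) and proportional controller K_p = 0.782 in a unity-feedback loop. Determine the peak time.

Closed-loop characteristic equation: s² + 2s + 1.486 = 0, so ω_n = 1.219 rad/s and ζ = 2/(2·1.219) = 0.8204.
Damped frequency ω_d = ω_n√(1−ζ²) = 0.697 rad/s, so peak time T_p = π/ω_d = 4.51 s.

T_p = 4.51 s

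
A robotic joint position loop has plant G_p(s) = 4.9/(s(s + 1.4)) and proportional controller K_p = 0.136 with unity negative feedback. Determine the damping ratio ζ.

1 + K_p·G_p(s) = 0 gives s² + 1.4s + 0.6664 = 0.
So ω_n² = 0.6664 ⇒ ω_n = 0.8163 rad/s, and ζ = 1.4/(2ω_n) = 0.857.

ζ = 0.857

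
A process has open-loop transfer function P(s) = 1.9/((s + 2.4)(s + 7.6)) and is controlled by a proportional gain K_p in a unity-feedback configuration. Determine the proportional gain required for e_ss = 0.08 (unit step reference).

Steady-state error for a unit step on this type-0 loop is 1/(1 + K_p·P(0)).
P(0) = 0.1042. Require 1/(1 + K_p·0.1042) = 0.08, so 1 + 0.1042·K_p = 12.5.
K_p = (12.5 − 1)/0.1042 = 110.

K_p = 110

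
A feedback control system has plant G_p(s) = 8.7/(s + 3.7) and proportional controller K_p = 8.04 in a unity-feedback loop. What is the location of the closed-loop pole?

s = -73.65

Closed-loop transfer function: T(s) = K_p·G_p(s)/(1 + K_p·G_p(s)) = 69.95/(s + 3.7 + 69.95) = 69.95/(s + 73.65).
The closed-loop pole is at s = −73.65.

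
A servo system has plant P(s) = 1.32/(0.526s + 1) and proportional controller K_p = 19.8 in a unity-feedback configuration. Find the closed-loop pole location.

s = -51.59

Closed loop: T(s) = K_p·P/(1+K_p·P) = 26.14/(0.526s + 1 + 26.14), with pole at s = −(1 + 26.14)/0.526 = −51.59.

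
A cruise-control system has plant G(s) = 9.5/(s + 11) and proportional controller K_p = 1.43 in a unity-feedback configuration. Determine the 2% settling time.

Closed-loop transfer function: T(s) = K_p·G(s)/(1 + K_p·G(s)) = 13.58/(s + 11 + 13.58) = 13.58/(s + 24.59).
Time constant τ = 1/24.59 = 0.04068 s, so the 2% settling time is about 4τ = 0.163 s.

T_s ≈ 0.163 s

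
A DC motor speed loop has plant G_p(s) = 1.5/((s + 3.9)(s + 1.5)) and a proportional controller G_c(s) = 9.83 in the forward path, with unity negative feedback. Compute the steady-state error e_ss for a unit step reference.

0.284

The loop is type 0. Static position error constant K_pos = G_c(0)·G_p(0) = 9.83·0.2564 = 2.521.
Steady-state error to a unit step: e_ss = 1/(1+K_pos) = 1/3.521 = 0.284.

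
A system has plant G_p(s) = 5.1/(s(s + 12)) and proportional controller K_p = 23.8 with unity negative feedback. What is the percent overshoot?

13%

From 1 + K_pG_p(s) = 0: s² + 12s + 121.4 = 0 ⇒ ω_n = 11.02, ζ = 0.5446.
%OS = 100·exp(−πζ/√(1−ζ²)) = 100·exp(−π·0.5446/√0.7034) = 13%.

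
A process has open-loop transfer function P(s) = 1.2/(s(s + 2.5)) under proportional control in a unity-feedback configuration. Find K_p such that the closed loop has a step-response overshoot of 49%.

K_p = 26.6

From %OS = 100·exp(−πζ/√(1−ζ²)) = 49%, ζ = −ln(0.49)/√(π²+ln²(0.49)) = 0.2214.
Characteristic equation s² + 2.5s + 1.2K_p = 0 gives ζ = 2.5/(2√(1.2K_p)).
Setting ζ = 0.2214: √(1.2K_p) = 2.5/(2·0.2214) = 5.645, so K_p = 31.87/1.2 = 26.6.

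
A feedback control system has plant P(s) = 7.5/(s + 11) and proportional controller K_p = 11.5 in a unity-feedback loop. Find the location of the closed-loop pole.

s = -97.25

Closed-loop transfer function: T(s) = K_p·P(s)/(1 + K_p·P(s)) = 86.25/(s + 11 + 86.25) = 86.25/(s + 97.25).
The closed-loop pole is at s = −97.25.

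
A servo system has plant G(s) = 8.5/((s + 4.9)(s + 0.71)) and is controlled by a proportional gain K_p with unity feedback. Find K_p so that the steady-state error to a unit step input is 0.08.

The loop is type 0, so e_ss(step) = 1/(1 + K_pos) with K_pos = K_p·G(0).
G(0) = 2.443. Require 1/(1 + K_p·2.443) = 0.08, so 1 + 2.443·K_p = 12.5.
K_p = (12.5 − 1)/2.443 = 4.71.

K_p = 4.71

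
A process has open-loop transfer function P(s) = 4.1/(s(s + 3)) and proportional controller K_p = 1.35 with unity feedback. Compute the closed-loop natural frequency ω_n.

With unity feedback the closed-loop characteristic equation is s² + 3s + 1.35·4.1 = s² + 3s + 5.535 = 0.
Matching s² + 2ζω_n s + ω_n²: ω_n = √5.535 = 2.353 rad/s and 2ζω_n = 3, so ζ = 3/(2·2.353) = 0.638.

ω_n = 2.35 rad/s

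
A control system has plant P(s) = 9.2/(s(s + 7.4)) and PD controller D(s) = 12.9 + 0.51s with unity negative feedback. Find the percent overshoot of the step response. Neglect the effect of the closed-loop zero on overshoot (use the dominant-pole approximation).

Forward path: (12.9 + 0.51s)·9.2/(s(s+7.4)). The closed-loop characteristic equation is s² + (7.4 + 9.2·0.51)s + 9.2·12.9 = 0.
That is s² + 12.09s + 118.7 = 0, so ω_n = 10.89 rad/s and ζ = 12.09/(2·10.89) = 0.555.
%OS = 100·exp(−πζ/√(1−ζ²)) = 12.3%.

12.3%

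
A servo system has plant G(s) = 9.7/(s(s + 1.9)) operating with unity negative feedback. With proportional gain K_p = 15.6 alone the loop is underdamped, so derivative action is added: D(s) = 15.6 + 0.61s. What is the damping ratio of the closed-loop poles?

Forward path: (15.6 + 0.61s)·9.7/(s(s+1.9)). The closed-loop characteristic equation is s² + (1.9 + 9.7·0.61)s + 9.7·15.6 = 0.
That is s² + 7.817s + 151.3 = 0, so ω_n = 12.3 rad/s and ζ = 7.817/(2·12.3) = 0.3177.

ζ = 0.318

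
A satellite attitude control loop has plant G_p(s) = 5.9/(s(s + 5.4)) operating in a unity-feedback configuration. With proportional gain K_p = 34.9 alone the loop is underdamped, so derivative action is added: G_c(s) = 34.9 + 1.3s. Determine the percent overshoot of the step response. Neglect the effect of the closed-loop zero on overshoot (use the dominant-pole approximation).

20%

Forward path: (34.9 + 1.3s)·5.9/(s(s+5.4)). The closed-loop characteristic equation is s² + (5.4 + 5.9·1.3)s + 5.9·34.9 = 0.
That is s² + 13.07s + 205.9 = 0, so ω_n = 14.35 rad/s and ζ = 13.07/(2·14.35) = 0.4554.
%OS = 100·exp(−πζ/√(1−ζ²)) = 20%.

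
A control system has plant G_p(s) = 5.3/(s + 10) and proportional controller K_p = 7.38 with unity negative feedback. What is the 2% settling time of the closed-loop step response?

Closed-loop transfer function: T(s) = K_p·G_p(s)/(1 + K_p·G_p(s)) = 39.11/(s + 10 + 39.11) = 39.11/(s + 49.11).
Time constant τ = 1/49.11 = 0.02036 s, so the 2% settling time is about 4τ = 0.0814 s.

T_s ≈ 0.0814 s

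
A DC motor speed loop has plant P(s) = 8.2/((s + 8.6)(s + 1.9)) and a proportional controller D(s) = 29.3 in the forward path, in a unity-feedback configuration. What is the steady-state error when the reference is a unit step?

0.0637

The loop is type 0. Static position error constant K_pos = D(0)·P(0) = 29.3·0.5018 = 14.7.
Steady-state error to a unit step: e_ss = 1/(1+K_pos) = 1/15.7 = 0.0637.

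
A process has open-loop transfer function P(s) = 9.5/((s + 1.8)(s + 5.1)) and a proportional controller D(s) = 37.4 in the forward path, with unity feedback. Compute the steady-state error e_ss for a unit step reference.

0.0252

The loop is type 0. Static position error constant K_pos = D(0)·P(0) = 37.4·1.035 = 38.7.
Steady-state error to a unit step: e_ss = 1/(1+K_pos) = 1/39.7 = 0.0252.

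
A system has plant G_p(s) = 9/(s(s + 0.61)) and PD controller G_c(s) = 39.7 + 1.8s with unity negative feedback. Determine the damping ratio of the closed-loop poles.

Forward path: (39.7 + 1.8s)·9/(s(s+0.61)). The closed-loop characteristic equation is s² + (0.61 + 9·1.8)s + 9·39.7 = 0.
That is s² + 16.81s + 357.3 = 0, so ω_n = 18.9 rad/s and ζ = 16.81/(2·18.9) = 0.4447.

ζ = 0.445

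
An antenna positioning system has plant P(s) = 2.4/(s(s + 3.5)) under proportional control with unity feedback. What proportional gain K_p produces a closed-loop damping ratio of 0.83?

K_p = 1.85

Closed-loop characteristic equation: s² + 3.5s + K_p·2.4 = 0.
So ω_n = √(2.4K_p) and 2ζω_n = 3.5, giving ζ = 3.5/(2√(2.4K_p)).
Setting ζ = 0.83: √(2.4K_p) = 3.5/(2·0.83) = 2.108, so K_p = 4.445/2.4 = 1.85.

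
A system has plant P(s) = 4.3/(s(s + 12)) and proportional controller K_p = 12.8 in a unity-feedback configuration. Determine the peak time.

T_p = 0.72 s

Closed-loop characteristic equation: s² + 12s + 55.04 = 0, so ω_n = 7.419 rad/s and ζ = 12/(2·7.419) = 0.8087.
Damped frequency ω_d = ω_n√(1−ζ²) = 4.363 rad/s, so peak time T_p = π/ω_d = 0.72 s.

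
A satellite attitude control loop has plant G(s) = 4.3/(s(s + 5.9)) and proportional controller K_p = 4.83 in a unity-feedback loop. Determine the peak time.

T_p = 0.904 s

From 1 + K_pG(s) = 0: s² + 5.9s + 20.77 = 0 ⇒ ω_n = 4.557, ζ = 0.6473.
Damped frequency ω_d = ω_n√(1−ζ²) = 3.474 rad/s, so peak time T_p = π/ω_d = 0.904 s.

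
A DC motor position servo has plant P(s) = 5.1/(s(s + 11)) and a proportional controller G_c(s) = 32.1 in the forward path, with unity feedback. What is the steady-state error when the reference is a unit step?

0

The open loop G_c(s)P(s) has a pole at the origin (type 1), so the static position error constant is infinite and e_ss = 1/(1+∞) = 0.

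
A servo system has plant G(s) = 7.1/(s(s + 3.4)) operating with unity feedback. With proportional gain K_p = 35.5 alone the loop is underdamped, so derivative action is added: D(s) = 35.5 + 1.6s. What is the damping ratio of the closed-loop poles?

Forward path: (35.5 + 1.6s)·7.1/(s(s+3.4)). The closed-loop characteristic equation is s² + (3.4 + 7.1·1.6)s + 7.1·35.5 = 0.
That is s² + 14.76s + 252 = 0, so ω_n = 15.88 rad/s and ζ = 14.76/(2·15.88) = 0.4649.

ζ = 0.465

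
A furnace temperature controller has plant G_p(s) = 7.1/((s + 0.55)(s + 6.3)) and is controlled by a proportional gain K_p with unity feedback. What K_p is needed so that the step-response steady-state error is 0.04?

For a type-0 loop with proportional control, e_ss = 1/(1 + K_p·G_p(0)).
G_p(0) = 2.049. Require 1/(1 + K_p·2.049) = 0.04, so 1 + 2.049·K_p = 25.
K_p = (25 − 1)/2.049 = 11.7.

K_p = 11.7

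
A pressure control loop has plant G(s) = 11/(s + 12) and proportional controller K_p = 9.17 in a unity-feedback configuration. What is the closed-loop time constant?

τ = 0.00886 s

Closed-loop transfer function: T(s) = K_p·G(s)/(1 + K_p·G(s)) = 100.9/(s + 12 + 100.9) = 100.9/(s + 112.9).
Time constant τ = 1/112.9 = 0.00886 s.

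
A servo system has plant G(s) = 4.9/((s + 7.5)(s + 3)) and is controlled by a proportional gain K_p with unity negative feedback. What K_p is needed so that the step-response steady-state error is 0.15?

For a type-0 loop with proportional control, e_ss = 1/(1 + K_p·G(0)).
G(0) = 0.2178. Require 1/(1 + K_p·0.2178) = 0.15, so 1 + 0.2178·K_p = 6.667.
K_p = (6.667 − 1)/0.2178 = 26.

K_p = 26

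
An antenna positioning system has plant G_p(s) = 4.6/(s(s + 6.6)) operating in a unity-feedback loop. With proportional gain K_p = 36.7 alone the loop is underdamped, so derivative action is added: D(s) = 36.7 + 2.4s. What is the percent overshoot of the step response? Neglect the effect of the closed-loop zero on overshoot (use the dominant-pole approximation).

5.48%

Forward path: (36.7 + 2.4s)·4.6/(s(s+6.6)). The closed-loop characteristic equation is s² + (6.6 + 4.6·2.4)s + 4.6·36.7 = 0.
That is s² + 17.64s + 168.8 = 0, so ω_n = 12.99 rad/s and ζ = 17.64/(2·12.99) = 0.6788.
%OS = 100·exp(−πζ/√(1−ζ²)) = 5.48%.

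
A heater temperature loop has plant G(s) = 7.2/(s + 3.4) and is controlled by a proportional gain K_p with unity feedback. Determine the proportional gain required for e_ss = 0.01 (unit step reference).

K_p = 46.8

The loop is type 0, so e_ss(step) = 1/(1 + K_pos) with K_pos = K_p·G(0).
G(0) = 2.118. Require 1/(1 + K_p·2.118) = 0.01, so 1 + 2.118·K_p = 100.
K_p = (100 − 1)/2.118 = 46.8.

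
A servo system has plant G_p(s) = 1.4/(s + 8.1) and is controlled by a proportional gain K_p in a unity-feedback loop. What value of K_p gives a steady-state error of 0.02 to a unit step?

K_p = 284

Steady-state error for a unit step on this type-0 loop is 1/(1 + K_p·G_p(0)).
G_p(0) = 0.1728. Require 1/(1 + K_p·0.1728) = 0.02, so 1 + 0.1728·K_p = 50.
K_p = (50 − 1)/0.1728 = 284.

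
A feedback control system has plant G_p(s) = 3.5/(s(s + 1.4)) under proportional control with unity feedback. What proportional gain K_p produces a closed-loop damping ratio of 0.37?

Closed-loop characteristic equation: s² + 1.4s + K_p·3.5 = 0.
So ω_n = √(3.5K_p) and 2ζω_n = 1.4, giving ζ = 1.4/(2√(3.5K_p)).
Setting ζ = 0.37: √(3.5K_p) = 1.4/(2·0.37) = 1.892, so K_p = 3.579/3.5 = 1.02.

K_p = 1.02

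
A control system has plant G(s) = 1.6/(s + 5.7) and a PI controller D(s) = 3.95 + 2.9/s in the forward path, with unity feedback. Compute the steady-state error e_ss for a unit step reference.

0

The open loop D(s)G(s) has a pole at the origin (type 1), so the static position error constant is infinite and e_ss = 1/(1+∞) = 0.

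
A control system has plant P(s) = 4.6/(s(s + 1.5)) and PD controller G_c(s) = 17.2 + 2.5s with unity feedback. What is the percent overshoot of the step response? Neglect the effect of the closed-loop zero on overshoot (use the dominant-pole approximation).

Forward path: (17.2 + 2.5s)·4.6/(s(s+1.5)). The closed-loop characteristic equation is s² + (1.5 + 4.6·2.5)s + 4.6·17.2 = 0.
That is s² + 13s + 79.12 = 0, so ω_n = 8.895 rad/s and ζ = 13/(2·8.895) = 0.7308.
%OS = 100·exp(−πζ/√(1−ζ²)) = 3.46%.

3.46%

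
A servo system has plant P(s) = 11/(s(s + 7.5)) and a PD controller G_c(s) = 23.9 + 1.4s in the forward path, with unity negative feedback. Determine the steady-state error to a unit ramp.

0.0285

The loop has one pole at the origin (type 1). Velocity error constant K_v = lim_{s→0} s·G_c(s)P(s) = 23.9·11/7.5 = 35.05.
Steady-state error to a unit ramp: e_ss = 1/K_v = 0.0285.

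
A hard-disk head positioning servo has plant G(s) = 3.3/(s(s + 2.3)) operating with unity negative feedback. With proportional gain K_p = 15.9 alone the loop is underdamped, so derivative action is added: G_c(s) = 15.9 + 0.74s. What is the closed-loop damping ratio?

ζ = 0.327

Forward path: (15.9 + 0.74s)·3.3/(s(s+2.3)). The closed-loop characteristic equation is s² + (2.3 + 3.3·0.74)s + 3.3·15.9 = 0.
That is s² + 4.742s + 52.47 = 0, so ω_n = 7.244 rad/s and ζ = 4.742/(2·7.244) = 0.3273.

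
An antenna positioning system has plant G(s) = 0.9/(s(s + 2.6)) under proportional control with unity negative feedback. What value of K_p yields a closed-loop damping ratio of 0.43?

K_p = 10.2

Closed-loop characteristic equation: s² + 2.6s + K_p·0.9 = 0.
So ω_n = √(0.9K_p) and 2ζω_n = 2.6, giving ζ = 2.6/(2√(0.9K_p)).
Setting ζ = 0.43: √(0.9K_p) = 2.6/(2·0.43) = 3.023, so K_p = 9.14/0.9 = 10.2.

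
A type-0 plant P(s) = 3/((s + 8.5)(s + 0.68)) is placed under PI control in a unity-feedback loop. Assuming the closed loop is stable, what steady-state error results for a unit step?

0

The PI controller's integrator makes the forward path type 1, so e_ss to a step is zero.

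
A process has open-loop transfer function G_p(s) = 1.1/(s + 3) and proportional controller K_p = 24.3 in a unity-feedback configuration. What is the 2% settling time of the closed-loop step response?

T_s ≈ 0.135 s

Closed-loop transfer function: T(s) = K_p·G_p(s)/(1 + K_p·G_p(s)) = 26.73/(s + 3 + 26.73) = 26.73/(s + 29.73).
Time constant τ = 1/29.73 = 0.03364 s, so the 2% settling time is about 4τ = 0.135 s.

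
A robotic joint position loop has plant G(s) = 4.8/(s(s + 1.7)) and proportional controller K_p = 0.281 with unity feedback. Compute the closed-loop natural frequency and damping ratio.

1 + K_p·G(s) = 0 gives s² + 1.7s + 1.349 = 0.
So ω_n² = 1.349 ⇒ ω_n = 1.161 rad/s, and ζ = 1.7/(2ω_n) = 0.732.

ω_n = 1.16 rad/s, ζ = 0.732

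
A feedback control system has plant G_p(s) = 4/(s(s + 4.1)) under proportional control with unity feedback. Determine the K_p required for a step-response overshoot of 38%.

K_p = 12.1

From %OS = 100·exp(−πζ/√(1−ζ²)) = 38%, ζ = −ln(0.38)/√(π²+ln²(0.38)) = 0.2943.
Characteristic equation s² + 4.1s + 4K_p = 0 gives ζ = 4.1/(2√(4K_p)).
Setting ζ = 0.2943: √(4K_p) = 4.1/(2·0.2943) = 6.965, so K_p = 48.51/4 = 12.1.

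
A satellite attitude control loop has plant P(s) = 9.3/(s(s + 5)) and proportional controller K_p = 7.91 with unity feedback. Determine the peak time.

From 1 + K_pP(s) = 0: s² + 5s + 73.56 = 0 ⇒ ω_n = 8.577, ζ = 0.2915.
Damped frequency ω_d = ω_n√(1−ζ²) = 8.204 rad/s, so peak time T_p = π/ω_d = 0.383 s.

T_p = 0.383 s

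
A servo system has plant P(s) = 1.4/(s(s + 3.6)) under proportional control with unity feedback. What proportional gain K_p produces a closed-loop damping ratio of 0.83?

Closed-loop characteristic equation: s² + 3.6s + K_p·1.4 = 0.
So ω_n = √(1.4K_p) and 2ζω_n = 3.6, giving ζ = 3.6/(2√(1.4K_p)).
Setting ζ = 0.83: √(1.4K_p) = 3.6/(2·0.83) = 2.169, so K_p = 4.703/1.4 = 3.36.

K_p = 3.36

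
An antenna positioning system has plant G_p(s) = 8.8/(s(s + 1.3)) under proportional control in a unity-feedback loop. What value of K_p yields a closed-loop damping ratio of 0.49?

Closed-loop characteristic equation: s² + 1.3s + K_p·8.8 = 0.
So ω_n = √(8.8K_p) and 2ζω_n = 1.3, giving ζ = 1.3/(2√(8.8K_p)).
Setting ζ = 0.49: √(8.8K_p) = 1.3/(2·0.49) = 1.327, so K_p = 1.76/8.8 = 0.2.

K_p = 0.2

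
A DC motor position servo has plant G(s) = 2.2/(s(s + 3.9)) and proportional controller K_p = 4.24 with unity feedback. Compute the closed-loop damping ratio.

ζ = 0.638

With unity feedback the closed-loop characteristic equation is s² + 3.9s + 4.24·2.2 = s² + 3.9s + 9.328 = 0.
Matching s² + 2ζω_n s + ω_n²: ω_n = √9.328 = 3.054 rad/s and 2ζω_n = 3.9, so ζ = 3.9/(2·3.054) = 0.638.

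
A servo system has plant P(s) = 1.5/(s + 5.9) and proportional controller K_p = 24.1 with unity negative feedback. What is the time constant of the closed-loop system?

τ = 0.0238 s

Closed-loop transfer function: T(s) = K_p·P(s)/(1 + K_p·P(s)) = 36.15/(s + 5.9 + 36.15) = 36.15/(s + 42.05).
Time constant τ = 1/42.05 = 0.0238 s.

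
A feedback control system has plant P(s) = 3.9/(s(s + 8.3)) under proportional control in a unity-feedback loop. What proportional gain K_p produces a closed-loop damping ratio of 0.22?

Closed-loop characteristic equation: s² + 8.3s + K_p·3.9 = 0.
So ω_n = √(3.9K_p) and 2ζω_n = 8.3, giving ζ = 8.3/(2√(3.9K_p)).
Setting ζ = 0.22: √(3.9K_p) = 8.3/(2·0.22) = 18.86, so K_p = 355.8/3.9 = 91.2.

K_p = 91.2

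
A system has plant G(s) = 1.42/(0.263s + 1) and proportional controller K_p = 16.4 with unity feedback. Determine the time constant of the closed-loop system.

Closed loop: T(s) = K_p·G/(1+K_p·G) = 23.29/(0.263s + 1 + 23.29), with pole at s = −(1 + 23.29)/0.263 = −92.35.
Closed-loop time constant τ = 1/92.35 = 0.0108 s.

τ = 0.0108 s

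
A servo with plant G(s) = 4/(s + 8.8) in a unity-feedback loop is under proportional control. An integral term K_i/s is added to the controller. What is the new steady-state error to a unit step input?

Adding integral action puts a pole at s = 0 in the forward path, raising the system type to 1; a type-1 loop has zero steady-state error to a step.

0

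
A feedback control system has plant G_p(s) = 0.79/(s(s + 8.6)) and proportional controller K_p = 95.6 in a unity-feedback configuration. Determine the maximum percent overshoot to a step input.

From 1 + K_pG_p(s) = 0: s² + 8.6s + 75.52 = 0 ⇒ ω_n = 8.69, ζ = 0.4948.
%OS = 100·exp(−πζ/√(1−ζ²)) = 100·exp(−π·0.4948/√0.7552) = 16.7%.

16.7%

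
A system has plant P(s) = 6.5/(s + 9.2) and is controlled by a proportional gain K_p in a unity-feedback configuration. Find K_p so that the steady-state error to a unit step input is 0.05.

K_p = 26.9

For a type-0 loop with proportional control, e_ss = 1/(1 + K_p·P(0)).
P(0) = 0.7065. Require 1/(1 + K_p·0.7065) = 0.05, so 1 + 0.7065·K_p = 20.
K_p = (20 − 1)/0.7065 = 26.9.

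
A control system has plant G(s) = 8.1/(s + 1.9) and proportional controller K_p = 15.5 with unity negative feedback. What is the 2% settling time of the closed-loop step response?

Closed-loop transfer function: T(s) = K_p·G(s)/(1 + K_p·G(s)) = 125.5/(s + 1.9 + 125.5) = 125.5/(s + 127.5).
Time constant τ = 1/127.5 = 0.007846 s, so the 2% settling time is about 4τ = 0.0314 s.

T_s ≈ 0.0314 s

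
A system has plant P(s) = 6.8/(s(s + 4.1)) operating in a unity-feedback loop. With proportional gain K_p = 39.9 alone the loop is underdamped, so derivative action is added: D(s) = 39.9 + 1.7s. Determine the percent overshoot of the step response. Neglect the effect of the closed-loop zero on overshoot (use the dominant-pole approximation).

18.3%

Forward path: (39.9 + 1.7s)·6.8/(s(s+4.1)). The closed-loop characteristic equation is s² + (4.1 + 6.8·1.7)s + 6.8·39.9 = 0.
That is s² + 15.66s + 271.3 = 0, so ω_n = 16.47 rad/s and ζ = 15.66/(2·16.47) = 0.4754.
%OS = 100·exp(−πζ/√(1−ζ²)) = 18.3%.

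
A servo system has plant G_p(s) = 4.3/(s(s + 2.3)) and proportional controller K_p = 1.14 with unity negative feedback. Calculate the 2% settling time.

From 1 + K_pG_p(s) = 0: s² + 2.3s + 4.902 = 0 ⇒ ω_n = 2.214, ζ = 0.5194.
2% settling time T_s ≈ 4/(ζω_n) = 4/1.15 = 3.48 s.

T_s ≈ 3.48 s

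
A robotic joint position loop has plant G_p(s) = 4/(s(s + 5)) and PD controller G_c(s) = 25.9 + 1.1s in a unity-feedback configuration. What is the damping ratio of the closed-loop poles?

ζ = 0.462

Forward path: (25.9 + 1.1s)·4/(s(s+5)). The closed-loop characteristic equation is s² + (5 + 4·1.1)s + 4·25.9 = 0.
That is s² + 9.4s + 103.6 = 0, so ω_n = 10.18 rad/s and ζ = 9.4/(2·10.18) = 0.4618.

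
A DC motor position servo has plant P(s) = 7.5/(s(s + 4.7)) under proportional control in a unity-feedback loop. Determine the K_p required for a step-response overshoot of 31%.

K_p = 6.03

From %OS = 100·exp(−πζ/√(1−ζ²)) = 31%, ζ = −ln(0.31)/√(π²+ln²(0.31)) = 0.3493.
Characteristic equation s² + 4.7s + 7.5K_p = 0 gives ζ = 4.7/(2√(7.5K_p)).
Setting ζ = 0.3493: √(7.5K_p) = 4.7/(2·0.3493) = 6.727, so K_p = 45.26/7.5 = 6.03.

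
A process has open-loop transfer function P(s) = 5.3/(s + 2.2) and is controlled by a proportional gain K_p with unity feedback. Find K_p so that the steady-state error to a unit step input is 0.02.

Steady-state error for a unit step on this type-0 loop is 1/(1 + K_p·P(0)).
P(0) = 2.409. Require 1/(1 + K_p·2.409) = 0.02, so 1 + 2.409·K_p = 50.
K_p = (50 − 1)/2.409 = 20.3.

K_p = 20.3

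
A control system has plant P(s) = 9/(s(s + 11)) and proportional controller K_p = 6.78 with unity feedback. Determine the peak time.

From 1 + K_pP(s) = 0: s² + 11s + 61.02 = 0 ⇒ ω_n = 7.812, ζ = 0.7041.
Damped frequency ω_d = ω_n√(1−ζ²) = 5.547 rad/s, so peak time T_p = π/ω_d = 0.566 s.

T_p = 0.566 s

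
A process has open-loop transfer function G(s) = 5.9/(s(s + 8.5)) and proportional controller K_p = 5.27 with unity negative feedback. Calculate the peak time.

T_p = 0.87 s

Closed-loop characteristic equation: s² + 8.5s + 31.09 = 0, so ω_n = 5.576 rad/s and ζ = 8.5/(2·5.576) = 0.7622.
Damped frequency ω_d = ω_n√(1−ζ²) = 3.61 rad/s, so peak time T_p = π/ω_d = 0.87 s.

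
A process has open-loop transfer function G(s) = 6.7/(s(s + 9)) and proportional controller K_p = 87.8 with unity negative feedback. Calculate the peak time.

The closed-loop denominator s² + 9s + 588.3 gives ω_n = √588.3 = 24.25 and ζ = 9/(2ω_n) = 0.1855.
Damped frequency ω_d = ω_n√(1−ζ²) = 23.83 rad/s, so peak time T_p = π/ω_d = 0.132 s.

T_p = 0.132 s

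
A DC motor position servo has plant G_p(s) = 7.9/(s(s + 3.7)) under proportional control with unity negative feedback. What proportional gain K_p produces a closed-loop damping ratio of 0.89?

K_p = 0.547

Closed-loop characteristic equation: s² + 3.7s + K_p·7.9 = 0.
So ω_n = √(7.9K_p) and 2ζω_n = 3.7, giving ζ = 3.7/(2√(7.9K_p)).
Setting ζ = 0.89: √(7.9K_p) = 3.7/(2·0.89) = 2.079, so K_p = 4.321/7.9 = 0.547.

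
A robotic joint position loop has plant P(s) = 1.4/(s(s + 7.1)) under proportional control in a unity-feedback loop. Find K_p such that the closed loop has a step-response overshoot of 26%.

K_p = 58

From %OS = 100·exp(−πζ/√(1−ζ²)) = 26%, ζ = −ln(0.26)/√(π²+ln²(0.26)) = 0.3941.
Characteristic equation s² + 7.1s + 1.4K_p = 0 gives ζ = 7.1/(2√(1.4K_p)).
Setting ζ = 0.3941: √(1.4K_p) = 7.1/(2·0.3941) = 9.008, so K_p = 81.15/1.4 = 58.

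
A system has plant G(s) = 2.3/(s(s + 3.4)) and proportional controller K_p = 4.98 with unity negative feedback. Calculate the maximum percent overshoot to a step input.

Closed-loop characteristic equation: s² + 3.4s + 11.45 = 0, so ω_n = 3.384 rad/s and ζ = 3.4/(2·3.384) = 0.5023.
%OS = 100·exp(−πζ/√(1−ζ²)) = 100·exp(−π·0.5023/√0.7477) = 16.1%.

16.1%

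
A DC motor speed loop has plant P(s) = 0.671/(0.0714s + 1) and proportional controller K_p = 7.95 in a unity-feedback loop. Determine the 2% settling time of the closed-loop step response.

T_s ≈ 0.0451 s

Closed loop: T(s) = K_p·P/(1+K_p·P) = 5.334/(0.0714s + 1 + 5.334), with pole at s = −(1 + 5.334)/0.0714 = −88.72.
τ = 1/88.72 = 0.01127 s, so 2% settling time ≈ 4τ = 0.0451 s.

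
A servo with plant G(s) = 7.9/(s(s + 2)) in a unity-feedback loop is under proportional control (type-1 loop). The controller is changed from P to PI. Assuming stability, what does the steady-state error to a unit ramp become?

0

The integrator raises the loop to type 2, so K_v → ∞ and e_ss to a ramp is zero.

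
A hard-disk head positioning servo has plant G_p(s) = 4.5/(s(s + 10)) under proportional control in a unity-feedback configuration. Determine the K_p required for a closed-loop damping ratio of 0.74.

Closed-loop characteristic equation: s² + 10s + K_p·4.5 = 0.
So ω_n = √(4.5K_p) and 2ζω_n = 10, giving ζ = 10/(2√(4.5K_p)).
Setting ζ = 0.74: √(4.5K_p) = 10/(2·0.74) = 6.757, so K_p = 45.65/4.5 = 10.1.

K_p = 10.1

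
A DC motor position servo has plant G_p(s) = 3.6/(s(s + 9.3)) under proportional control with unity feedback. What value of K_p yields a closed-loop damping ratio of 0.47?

K_p = 27.2

Closed-loop characteristic equation: s² + 9.3s + K_p·3.6 = 0.
So ω_n = √(3.6K_p) and 2ζω_n = 9.3, giving ζ = 9.3/(2√(3.6K_p)).
Setting ζ = 0.47: √(3.6K_p) = 9.3/(2·0.47) = 9.894, so K_p = 97.88/3.6 = 27.2.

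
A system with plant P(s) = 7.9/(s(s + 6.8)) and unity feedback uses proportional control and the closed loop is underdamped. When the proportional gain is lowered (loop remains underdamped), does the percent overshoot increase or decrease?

ζ = 6.8/(2√(7.9K_p)) rises as K_p falls; higher damping means less overshoot.

decrease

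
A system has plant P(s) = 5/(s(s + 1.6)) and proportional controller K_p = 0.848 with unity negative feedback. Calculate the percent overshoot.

26.6%

Closed-loop characteristic equation: s² + 1.6s + 4.24 = 0, so ω_n = 2.059 rad/s and ζ = 1.6/(2·2.059) = 0.3885.
%OS = 100·exp(−πζ/√(1−ζ²)) = 100·exp(−π·0.3885/√0.8491) = 26.6%.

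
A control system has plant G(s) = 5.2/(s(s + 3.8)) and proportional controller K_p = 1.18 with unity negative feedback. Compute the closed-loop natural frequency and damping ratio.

ω_n = 2.48 rad/s, ζ = 0.767

The closed-loop denominator is s(s+3.8) + 1.18·5.2 = s² + 3.8s + 6.136.
Matching s² + 2ζω_n s + ω_n²: ω_n = √6.136 = 2.477 rad/s and 2ζω_n = 3.8, so ζ = 3.8/(2·2.477) = 0.767.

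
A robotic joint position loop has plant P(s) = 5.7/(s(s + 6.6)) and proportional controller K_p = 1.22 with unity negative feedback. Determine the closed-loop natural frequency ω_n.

ω_n = 2.64 rad/s

With unity feedback the closed-loop characteristic equation is s² + 6.6s + 1.22·5.7 = s² + 6.6s + 6.954 = 0.
Matching s² + 2ζω_n s + ω_n²: ω_n = √6.954 = 2.637 rad/s and 2ζω_n = 6.6, so ζ = 6.6/(2·2.637) = 1.25.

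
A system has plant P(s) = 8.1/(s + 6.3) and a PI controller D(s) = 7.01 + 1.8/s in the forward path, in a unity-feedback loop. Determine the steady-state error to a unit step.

0

The open loop D(s)P(s) has a pole at the origin (type 1), so the static position error constant is infinite and e_ss = 1/(1+∞) = 0.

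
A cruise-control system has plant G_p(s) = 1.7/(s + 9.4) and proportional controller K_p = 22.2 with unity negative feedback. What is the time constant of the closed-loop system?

τ = 0.0212 s

Closed-loop transfer function: T(s) = K_p·G_p(s)/(1 + K_p·G_p(s)) = 37.74/(s + 9.4 + 37.74) = 37.74/(s + 47.14).
Time constant τ = 1/47.14 = 0.0212 s.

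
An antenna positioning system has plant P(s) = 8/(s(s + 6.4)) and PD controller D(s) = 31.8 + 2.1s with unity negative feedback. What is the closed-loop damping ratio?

ζ = 0.727

Forward path: (31.8 + 2.1s)·8/(s(s+6.4)). The closed-loop characteristic equation is s² + (6.4 + 8·2.1)s + 8·31.8 = 0.
That is s² + 23.2s + 254.4 = 0, so ω_n = 15.95 rad/s and ζ = 23.2/(2·15.95) = 0.7273.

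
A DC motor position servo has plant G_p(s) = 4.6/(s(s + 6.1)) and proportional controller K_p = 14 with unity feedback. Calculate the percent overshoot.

27.5%

From 1 + K_pG_p(s) = 0: s² + 6.1s + 64.4 = 0 ⇒ ω_n = 8.025, ζ = 0.3801.
%OS = 100·exp(−πζ/√(1−ζ²)) = 100·exp(−π·0.3801/√0.8556) = 27.5%.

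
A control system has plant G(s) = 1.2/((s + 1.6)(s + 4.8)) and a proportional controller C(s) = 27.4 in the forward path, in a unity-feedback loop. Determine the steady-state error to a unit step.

The loop is type 0. Static position error constant K_pos = C(0)·G(0) = 27.4·0.1562 = 4.281.
Steady-state error to a unit step: e_ss = 1/(1+K_pos) = 1/5.281 = 0.189.

0.189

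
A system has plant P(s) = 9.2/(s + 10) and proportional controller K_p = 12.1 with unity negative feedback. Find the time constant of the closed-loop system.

τ = 0.00824 s

Closed-loop transfer function: T(s) = K_p·P(s)/(1 + K_p·P(s)) = 111.3/(s + 10 + 111.3) = 111.3/(s + 121.3).
Time constant τ = 1/121.3 = 0.00824 s.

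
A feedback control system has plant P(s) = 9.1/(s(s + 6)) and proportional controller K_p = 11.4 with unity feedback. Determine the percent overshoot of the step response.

38%

From 1 + K_pP(s) = 0: s² + 6s + 103.7 = 0 ⇒ ω_n = 10.19, ζ = 0.2945.
%OS = 100·exp(−πζ/√(1−ζ²)) = 100·exp(−π·0.2945/√0.9132) = 38%.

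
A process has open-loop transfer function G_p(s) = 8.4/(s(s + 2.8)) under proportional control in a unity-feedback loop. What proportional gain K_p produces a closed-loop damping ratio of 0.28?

Closed-loop characteristic equation: s² + 2.8s + K_p·8.4 = 0.
So ω_n = √(8.4K_p) and 2ζω_n = 2.8, giving ζ = 2.8/(2√(8.4K_p)).
Setting ζ = 0.28: √(8.4K_p) = 2.8/(2·0.28) = 5, so K_p = 25/8.4 = 2.98.

K_p = 2.98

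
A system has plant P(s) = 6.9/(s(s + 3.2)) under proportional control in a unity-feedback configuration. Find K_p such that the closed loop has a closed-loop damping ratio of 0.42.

Closed-loop characteristic equation: s² + 3.2s + K_p·6.9 = 0.
So ω_n = √(6.9K_p) and 2ζω_n = 3.2, giving ζ = 3.2/(2√(6.9K_p)).
Setting ζ = 0.42: √(6.9K_p) = 3.2/(2·0.42) = 3.81, so K_p = 14.51/6.9 = 2.1.

K_p = 2.1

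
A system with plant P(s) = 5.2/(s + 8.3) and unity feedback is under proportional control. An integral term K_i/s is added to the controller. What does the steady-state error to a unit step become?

The integrator makes K_pos = lim_{s→0} C(s)G(s) infinite, so e_ss = 1/(1+K_pos) = 0.

0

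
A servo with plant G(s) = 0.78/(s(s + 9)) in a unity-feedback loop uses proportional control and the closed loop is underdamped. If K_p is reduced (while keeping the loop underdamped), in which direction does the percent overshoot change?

ζ = 9/(2√(0.78K_p)) rises as K_p falls; higher damping means less overshoot.

decrease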